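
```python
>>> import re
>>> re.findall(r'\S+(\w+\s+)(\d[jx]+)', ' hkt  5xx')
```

[('t  ', '5xx')]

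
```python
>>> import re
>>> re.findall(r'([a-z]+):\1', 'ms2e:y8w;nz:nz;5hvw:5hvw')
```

['nz']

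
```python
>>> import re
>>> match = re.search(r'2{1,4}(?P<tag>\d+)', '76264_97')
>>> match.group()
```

This matches 1 to 4 of a literal '2'; then one or more of a digit (captured as 'tag').
`re.search` tries every starting position until one works.
The match spans [2:5] → '264'.
Captured: group 1 = '64'.

'264'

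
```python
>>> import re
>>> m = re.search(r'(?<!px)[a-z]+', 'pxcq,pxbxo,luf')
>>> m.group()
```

The negative lookaround is zero-width — it rules out positions where the adjacent text would match, without consuming anything.
Unlike `match`, `search` isn't anchored — it looks for the pattern anywhere in the string.
The match spans [0:4] → 'pxcq'.

'pxcq'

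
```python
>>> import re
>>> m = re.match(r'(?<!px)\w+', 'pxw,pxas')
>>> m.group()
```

`(?!…)`/`(?<!…)` only lets a position through if the neighbouring text does NOT match; no characters are consumed.
`re.match` won't scan ahead — the pattern has to work from the very first character.
The match spans [0:3] → 'pxw'.

'pxw'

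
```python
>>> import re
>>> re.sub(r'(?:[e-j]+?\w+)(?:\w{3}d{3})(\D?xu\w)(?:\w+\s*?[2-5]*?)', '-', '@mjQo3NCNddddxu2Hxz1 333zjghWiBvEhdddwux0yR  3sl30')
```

'@m- 333zjghWiBvEhdddwux0yR  3sl30'

The pattern matches one or more of a character in [e-j] (lazy), then one or more of a word character (non-capturing group); then exactly 3 of a word character, then exactly 3 of the literal 'd' (non-capturing group); then optionally a non-digit, then the literal 'xu', then a word character (captured); then one or more of a word character, then zero or more of whitespace (lazy), then zero or more of a character in [2-5] (lazy) (non-capturing group).
Matches: at [2:20] → 'jQo3NCNddddxu2Hxz1'.
Each match is replaced by '-'.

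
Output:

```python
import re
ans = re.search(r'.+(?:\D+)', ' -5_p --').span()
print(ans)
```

(0, 8)

This matches one or more of any character; then one or more of a non-digit (non-capturing group).
`re.search` scans for the first position where the pattern succeeds.
The match spans [0:8] → ' -5_p --'.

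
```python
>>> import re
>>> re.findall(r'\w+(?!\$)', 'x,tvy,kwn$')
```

['x', 'tvy', 'kw']

A negative assertion filters positions out without eating any characters.
No capturing groups, so `findall` returns the 3 full match strings.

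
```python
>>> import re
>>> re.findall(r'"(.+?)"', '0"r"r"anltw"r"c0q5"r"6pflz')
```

['r', 'anltw', 'c0q5']

Walking the string: at [1:4] match '"r"', group 1 = 'r'; at [5:12] match '"anltw"', group 1 = 'anltw'; at [13:19] match '"c0q5"', group 1 = 'c0q5'.
`findall` collects group 1 from each match (3 total).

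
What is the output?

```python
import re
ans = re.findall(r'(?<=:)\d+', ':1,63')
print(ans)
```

The `(?=…)`/`(?<=…)` assertion just peeks at neighbouring text; it doesn't advance the match position.
Walking the string: at [1:2] → '1'.
No capturing groups, so `findall` returns the 1 full match string.

['1']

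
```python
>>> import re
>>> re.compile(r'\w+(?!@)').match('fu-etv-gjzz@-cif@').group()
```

'fu'

A negative assertion filters positions out without eating any characters.
`re.match` won't scan ahead — the pattern has to work from the very first character.
The match spans [0:2] → 'fu'.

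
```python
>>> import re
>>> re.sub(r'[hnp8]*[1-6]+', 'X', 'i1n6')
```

This matches zero or more of one of [hnp8]; then one or more of a character in [1-6].
Matches: at [1:2] → '1'; at [2:4] → 'n6'.
`sub` substitutes 'X' at each match site.

'iXX'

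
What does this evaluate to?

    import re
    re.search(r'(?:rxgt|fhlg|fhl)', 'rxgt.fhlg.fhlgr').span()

The match spans [0:4] → 'rxgt'.

(0, 4)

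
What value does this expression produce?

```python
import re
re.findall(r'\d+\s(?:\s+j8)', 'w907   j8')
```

With no groups in the pattern, `findall` gives back each whole match — 1 here.

['907   j8']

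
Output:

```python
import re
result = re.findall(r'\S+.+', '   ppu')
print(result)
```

The pattern matches one or more of a non-whitespace character; then one or more of any character.
`findall` yields the raw match text (1 of them) because the pattern has no groups.

['ppu']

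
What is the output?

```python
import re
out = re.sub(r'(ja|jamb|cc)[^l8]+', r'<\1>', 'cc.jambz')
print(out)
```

<cc>

Matches: at [0:8] → 'cc.jambz'.
The replacement refers to a captured group, so each match is rewritten using its own captured text.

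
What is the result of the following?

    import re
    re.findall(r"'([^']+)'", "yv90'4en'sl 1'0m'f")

`findall` collects group 1 from each match (2 total).

['4en', '0m']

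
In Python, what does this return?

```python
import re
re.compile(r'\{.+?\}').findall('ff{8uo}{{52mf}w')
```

With the lazy modifier that quantifier settles for the fewest repetitions that let the rest of the pattern succeed (the atoms after it are unaffected and can still be greedy).
No capturing groups, so `findall` returns the 2 full match strings.

['{8uo}', '{{52mf}']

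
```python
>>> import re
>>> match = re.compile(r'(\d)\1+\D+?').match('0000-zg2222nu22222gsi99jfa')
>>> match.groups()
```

('0',)

The match spans [0:5] → '0000-'.
Captured: group 1 = '0'.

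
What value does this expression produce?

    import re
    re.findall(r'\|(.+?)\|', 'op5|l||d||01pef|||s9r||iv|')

Because the quantifier is non-greedy, it stops expanding at the earliest point where the rest of the pattern can succeed.
`findall` collects group 1 from each match (5 total).

['l', 'd', '01pef', '|s9r', 'iv']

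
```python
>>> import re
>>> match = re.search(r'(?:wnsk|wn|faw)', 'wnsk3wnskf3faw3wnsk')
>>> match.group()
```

`|` is ordered: at each position the engine commits to the first alternative that works.
`re.search` scans for the first position where the pattern succeeds.
The match spans [0:4] → 'wnsk'.

'wnsk'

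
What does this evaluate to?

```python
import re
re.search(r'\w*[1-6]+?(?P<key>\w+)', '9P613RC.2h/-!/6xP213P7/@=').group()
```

The match spans [0:7] → '9P613RC'.

'9P613RC'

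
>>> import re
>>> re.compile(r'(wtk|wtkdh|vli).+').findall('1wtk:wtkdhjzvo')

['wtk']

Walking the string: at [1:14] match 'wtk:wtkdhjzvo', group 1 = 'wtk'.
With a single group, `findall` returns only what that group captured — 1 item.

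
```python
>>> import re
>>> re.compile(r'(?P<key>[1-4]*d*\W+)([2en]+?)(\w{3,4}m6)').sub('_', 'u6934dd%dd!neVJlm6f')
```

'u6934dd%_f'

`sub` substitutes '_' at each match site.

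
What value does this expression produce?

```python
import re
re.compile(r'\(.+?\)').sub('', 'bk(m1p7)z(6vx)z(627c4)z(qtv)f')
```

'bkzzzf'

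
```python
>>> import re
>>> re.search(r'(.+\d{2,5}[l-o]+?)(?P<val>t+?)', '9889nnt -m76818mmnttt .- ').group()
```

The match spans [0:19] → '9889nnt -m76818mmnt'.

'9889nnt -m76818mmnt'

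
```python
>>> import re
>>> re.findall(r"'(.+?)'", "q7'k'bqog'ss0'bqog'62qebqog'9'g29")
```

Because the quantifier is non-greedy, it stops expanding at the earliest point where the rest of the pattern can succeed.
Matches: at [2:5] match "'k'", group 1 = 'k'; at [9:14] match "'ss0'", group 1 = 'ss0'; at [18:28] match "'62qebqog'", group 1 = '62qebqog'.
`findall` collects group 1 from each match (3 total).

['k', 'ss0', '62qebqog']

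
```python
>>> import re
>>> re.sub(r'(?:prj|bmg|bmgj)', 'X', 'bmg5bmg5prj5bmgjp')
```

'X5X5X5Xjp'

Alternation isn't longest-match — the leftmost alternative that fits at this position is chosen.
Matches: at [0:3] → 'bmg'; at [4:7] → 'bmg'; at [8:11] → 'prj'; at [12:15] → 'bmg'.
Each match is replaced by 'X'.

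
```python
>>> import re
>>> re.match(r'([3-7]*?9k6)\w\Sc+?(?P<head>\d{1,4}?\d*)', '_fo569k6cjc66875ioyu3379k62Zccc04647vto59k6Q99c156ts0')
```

None

`match` is anchored at position 0; if the pattern doesn't fit there, it returns None.
Here the string doesn't start with a match, so the call returns None.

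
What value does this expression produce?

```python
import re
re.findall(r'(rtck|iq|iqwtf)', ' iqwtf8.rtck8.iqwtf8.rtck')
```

['iq', 'rtck', 'iq', 'rtck']

Alternation isn't longest-match — the leftmost alternative that fits at this position is chosen.
Walking the string: at [1:3] match 'iq', group 1 = 'iq'; at [8:12] match 'rtck', group 1 = 'rtck'; at [14:16] match 'iq', group 1 = 'iq'; at [21:25] match 'rtck', group 1 = 'rtck'.
With a single group, `findall` returns only what that group captured — 4 items.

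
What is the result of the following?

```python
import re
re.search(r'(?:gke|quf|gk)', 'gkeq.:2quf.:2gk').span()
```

Branches in `(...|...)` are attempted left-to-right; the first branch that allows the whole pattern to succeed is taken.
Unlike `match`, `search` isn't anchored — it looks for the pattern anywhere in the string.
The match spans [0:3] → 'gke'.

(0, 3)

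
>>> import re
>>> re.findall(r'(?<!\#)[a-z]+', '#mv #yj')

['v', 'j']

`(?!…)`/`(?<!…)` only lets a position through if the neighbouring text does NOT match; no characters are consumed.
Since nothing is captured, `findall` lists the 2 matched substrings directly.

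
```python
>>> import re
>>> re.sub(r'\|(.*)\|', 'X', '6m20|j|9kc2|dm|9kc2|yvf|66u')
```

Matches: at [4:24] → '|j|9kc2|dm|9kc2|yvf|'.
Each match is replaced by 'X'.

'6m20X66u'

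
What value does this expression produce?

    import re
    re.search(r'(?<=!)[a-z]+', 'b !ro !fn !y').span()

(3, 5)

The lookaround is zero-width — it requires the adjacent text to match without consuming it, so the asserted text isn't part of the match.
Unlike `match`, `search` isn't anchored — it looks for the pattern anywhere in the string.
The match spans [3:5] → 'ro'.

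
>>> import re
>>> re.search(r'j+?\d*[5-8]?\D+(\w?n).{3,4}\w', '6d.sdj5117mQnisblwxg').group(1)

Pattern: one or more of the literal 'j' (lazy), then zero or more of a digit, then optionally a character in [5-8]; then one or more of a non-digit; then optionally a word character, then a literal 'n' (captured); then 3 to 4 of any character, then a word character.
`re.search` tries every starting position until one works.
The match spans [5:18] → 'j5117mQnisblw'.
Captured: group 1 = 'n'.

'n'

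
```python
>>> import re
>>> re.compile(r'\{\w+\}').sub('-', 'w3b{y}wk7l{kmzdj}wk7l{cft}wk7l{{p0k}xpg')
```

'w3b-wk7l-wk7l-wk7l{-xpg'

Each match is replaced by '-'.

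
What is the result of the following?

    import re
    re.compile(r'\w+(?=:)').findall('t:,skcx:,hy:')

['t', 'skcx', 'hy']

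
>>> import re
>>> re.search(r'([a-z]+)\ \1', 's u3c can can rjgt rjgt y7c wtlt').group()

'c c'

`\1` is not a pattern — it's the concrete string captured by group 1, re-applied verbatim.
The match spans [4:7] → 'c c'.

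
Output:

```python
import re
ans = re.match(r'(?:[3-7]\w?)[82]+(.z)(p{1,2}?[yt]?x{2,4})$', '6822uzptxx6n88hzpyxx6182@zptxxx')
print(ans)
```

None

`re.match` won't scan ahead — the pattern has to work from the very first character.
Here position 0 doesn't satisfy it, so the call returns None.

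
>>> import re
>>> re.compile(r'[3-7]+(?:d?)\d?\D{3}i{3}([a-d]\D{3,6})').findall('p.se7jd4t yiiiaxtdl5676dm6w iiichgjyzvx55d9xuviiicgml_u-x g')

['axtdl', 'cgml_u-']

Pattern: one or more of a character in [3-7]; then optionally a literal 'd' (non-capturing group); then optionally a digit, then exactly 3 of a non-digit, then exactly 3 of a literal 'i'; then a character in [a-d], then 3 to 6 of a non-digit (captured).
Walking the string: at [7:19] match '4t yiiiaxtdl', group 1 = 'axtdl'; at [39:56] match '55d9xuviiicgml_u-', group 1 = 'cgml_u-'.
With a single group, `findall` returns only what that group captured — 2 items.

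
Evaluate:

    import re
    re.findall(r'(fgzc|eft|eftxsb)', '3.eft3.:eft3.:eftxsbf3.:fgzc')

Alternation tries branches left to right and keeps the first one that lets the overall match succeed at that position.
Scanning left to right: at [2:5] match 'eft', group 1 = 'eft'; at [8:11] match 'eft', group 1 = 'eft'; at [14:17] match 'eft', group 1 = 'eft'; at [24:28] match 'fgzc', group 1 = 'fgzc'.
`findall` collects group 1 from each match (4 total).

['eft', 'eft', 'eft', 'fgzc']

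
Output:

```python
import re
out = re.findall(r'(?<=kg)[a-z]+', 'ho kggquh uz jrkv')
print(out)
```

The positive lookaround only admits positions where the adjacent text matches; those characters stay outside the span.
Scanning left to right: at [5:9] → 'gquh'.
`findall` yields the raw match text (1 of them) because the pattern has no groups.

['gquh']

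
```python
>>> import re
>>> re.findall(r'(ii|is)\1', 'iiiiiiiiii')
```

['ii', 'ii']

After group 1 captures some text, `\1` only succeeds where that same text appears again.
Because there's exactly one group, `findall` drops the full match and keeps group 1 from each hit.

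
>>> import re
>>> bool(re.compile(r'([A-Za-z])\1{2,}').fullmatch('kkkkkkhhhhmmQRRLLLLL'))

False

The backreference `\1` re-matches whatever the first group consumed, character for character.
`re.fullmatch` is like wrapping the pattern in `^…$` (in single-line mode).
Here there's no way to consume every character, so the call returns None, and `bool(None)` is False.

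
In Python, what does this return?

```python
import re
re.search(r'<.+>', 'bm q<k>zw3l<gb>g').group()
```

'<k>zw3l<gb>'

The match spans [4:15] → '<k>zw3l<gb>'.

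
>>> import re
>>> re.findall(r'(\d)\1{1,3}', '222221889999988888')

`\1` has to match the exact text group 1 already captured.
Walking the string: at [0:4] match '2222', group 1 = '2'; at [6:8] match '88', group 1 = '8'; at [8:12] match '9999', group 1 = '9'; at [13:17] match '8888', group 1 = '8'.
With a single group, `findall` returns only what that group captured — 4 items.

['2', '8', '9', '8']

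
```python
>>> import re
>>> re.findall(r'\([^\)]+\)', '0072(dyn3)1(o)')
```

['(dyn3)', '(o)']

Scanning left to right: at [4:10] → '(dyn3)'; at [11:14] → '(o)'.
With no groups in the pattern, `findall` gives back each whole match — 2 here.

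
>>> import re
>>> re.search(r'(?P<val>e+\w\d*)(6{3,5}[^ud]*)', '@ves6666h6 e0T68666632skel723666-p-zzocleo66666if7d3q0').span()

(2, 50)

This matches one or more of a literal 'e', then a word character, then zero or more of a digit (captured as 'val'); then 3 to 5 of the literal '6', then zero or more of any character except [ud] (captured).
`re.search` tries every starting position until one works.
The match spans [2:50] → 'es6666h6 e0T68666632skel723666-p-zzocleo66666if7'.
Captured: group 1 = 'es6', group 2 = '666h6 e0T68666632skel723666-p-zzocleo66666if7'.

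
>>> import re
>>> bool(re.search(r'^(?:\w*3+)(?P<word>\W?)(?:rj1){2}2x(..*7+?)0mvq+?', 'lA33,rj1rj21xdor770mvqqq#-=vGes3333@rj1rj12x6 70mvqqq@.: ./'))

This matches anchored at the start of the string; then zero or more of a word character, then one or more of the literal '3' (non-capturing group); then optionally a non-word character (captured as 'word'); then the literal 'rj1' repeated 2 times, then the literal '2x'; then any character, then zero or more of any character, then one or more of the literal '7' (lazy) (captured); then the literal '0mv', then one or more of the literal 'q' (lazy).
Unlike `match`, `search` isn't anchored — it looks for the pattern anywhere in the string.
Here no position works, so the call returns None, and `bool(None)` is False.

False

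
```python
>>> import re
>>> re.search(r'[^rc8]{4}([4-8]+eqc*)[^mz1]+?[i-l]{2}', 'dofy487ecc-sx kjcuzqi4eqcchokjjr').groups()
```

The pattern matches exactly 4 of any character except [rc8]; then one or more of a character in [4-8], then the literal 'eq', then zero or more of the literal 'c' (captured); then one or more of any character except [mz1] (lazy), then exactly 2 of a character in [i-l].
The `?` after the quantifier makes it lazy — it takes as little as possible before letting the rest of the pattern try.
Unlike `match`, `search` isn't anchored — it looks for the pattern anywhere in the string.
The match spans [17:30] → 'uzqi4eqcchokj'.
Captured: group 1 = '4eqcc'.

('4eqcc',)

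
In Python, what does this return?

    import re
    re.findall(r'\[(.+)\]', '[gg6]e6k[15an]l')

['gg6]e6k[15an']

Walking the string: at [0:14] match '[gg6]e6k[15an]', group 1 = 'gg6]e6k[15an'.
`findall` collects group 1 from the one match (1 total).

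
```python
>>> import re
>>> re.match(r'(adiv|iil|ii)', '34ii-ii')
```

None

`match` is anchored at position 0; if the pattern doesn't fit there, it returns None.
Here position 0 doesn't satisfy it, so the call returns None.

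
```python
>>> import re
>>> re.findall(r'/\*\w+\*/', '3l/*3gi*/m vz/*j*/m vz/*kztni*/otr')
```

Matches: at [2:9] → '/*3gi*/'; at [13:18] → '/*j*/'; at [22:31] → '/*kztni*/'.
With no groups in the pattern, `findall` gives back each whole match — 3 here.

['/*3gi*/', '/*j*/', '/*kztni*/']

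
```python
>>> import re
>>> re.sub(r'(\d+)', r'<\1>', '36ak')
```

'<36>ak'

This matches one or more of a digit (captured).
Matches: at [0:2] → '36'.
The replacement refers to a captured group, so each match is rewritten using its own captured text.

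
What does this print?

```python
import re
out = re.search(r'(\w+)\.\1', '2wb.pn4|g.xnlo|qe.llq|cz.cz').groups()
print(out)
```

('cz',)

A backreference is literal: `\1` must see the identical characters the first group matched.
Unlike `match`, `search` isn't anchored — it looks for the pattern anywhere in the string.
The match spans [22:27] → 'cz.cz'.
Captured: group 1 = 'cz'.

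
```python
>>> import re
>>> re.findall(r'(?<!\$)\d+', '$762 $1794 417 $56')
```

Because the assertion is negative and zero-width, positions next to the forbidden text are skipped.
Walking the string: at [2:4] → '62'; at [7:10] → '794'; at [11:14] → '417'; at [17:18] → '6'.
Since nothing is captured, `findall` lists the 4 matched substrings directly.

['62', '794', '417', '6']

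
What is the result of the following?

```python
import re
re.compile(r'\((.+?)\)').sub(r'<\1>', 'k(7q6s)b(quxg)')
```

A `+?`/`*?`/`{m,n}?` starts at its minimum and grows only as far as needed for what follows to match.
`\1` in the replacement pulls in group 1's text for each match.

'k<7q6s>b<quxg>'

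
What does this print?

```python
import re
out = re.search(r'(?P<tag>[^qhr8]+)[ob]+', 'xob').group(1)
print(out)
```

xo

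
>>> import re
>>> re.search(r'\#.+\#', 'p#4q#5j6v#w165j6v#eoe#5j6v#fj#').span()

(1, 30)

Unlike `match`, `search` isn't anchored — it looks for the pattern anywhere in the string.
The match spans [1:30] → '#4q#5j6v#w165j6v#eoe#5j6v#fj#'.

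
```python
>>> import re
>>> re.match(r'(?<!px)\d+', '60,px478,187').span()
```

(0, 2)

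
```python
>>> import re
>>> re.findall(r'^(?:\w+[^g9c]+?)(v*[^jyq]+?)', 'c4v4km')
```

['m']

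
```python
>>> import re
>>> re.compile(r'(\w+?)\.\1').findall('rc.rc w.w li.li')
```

['rc', 'w', 'li']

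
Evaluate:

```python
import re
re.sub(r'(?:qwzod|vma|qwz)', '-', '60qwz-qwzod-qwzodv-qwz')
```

Branches in `(...|...)` are attempted left-to-right; the first branch that allows the whole pattern to succeed is taken.
Matches: at [2:5] → 'qwz'; at [6:11] → 'qwzod'; at [12:17] → 'qwzod'; at [19:22] → 'qwz'.
`sub` substitutes '-' at each match site.

'60-----v--'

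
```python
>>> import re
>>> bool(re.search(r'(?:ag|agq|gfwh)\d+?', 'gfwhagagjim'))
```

False

Unlike `match`, `search` isn't anchored — it looks for the pattern anywhere in the string.
Here no position works, so the call returns None, and `bool(None)` is False.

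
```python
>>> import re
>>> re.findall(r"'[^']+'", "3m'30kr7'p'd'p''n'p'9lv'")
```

["'30kr7'", "'d'", "'n'", "'9lv'"]

Matches: at [2:9] → "'30kr7'"; at [10:13] → "'d'"; at [15:18] → "'n'"; at [19:24] → "'9lv'".
`findall` yields the raw match text (4 of them) because the pattern has no groups.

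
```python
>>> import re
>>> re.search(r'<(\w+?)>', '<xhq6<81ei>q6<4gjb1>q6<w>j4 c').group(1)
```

'81ei'

The match spans [5:11] → '<81ei>'.
Captured: group 1 = '81ei'.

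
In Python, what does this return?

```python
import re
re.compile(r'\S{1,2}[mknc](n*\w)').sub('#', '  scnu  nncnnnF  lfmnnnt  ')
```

'  #  #  #  '

This matches 1 to 2 of a non-whitespace character, then one of [mknc]; then zero or more of the literal 'n', then a word character (captured).
Matches: at [2:6] → 'scnu'; at [8:15] → 'nncnnnF'; at [17:24] → 'lfmnnnt'.
Each match is replaced by '#'.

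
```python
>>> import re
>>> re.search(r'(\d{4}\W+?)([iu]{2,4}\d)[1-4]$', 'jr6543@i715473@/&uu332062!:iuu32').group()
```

'2062!:iuu32'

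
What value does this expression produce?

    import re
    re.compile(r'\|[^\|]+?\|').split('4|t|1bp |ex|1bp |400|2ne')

['4', '1bp ', '1bp ', '2ne']

The string is cut at each match, leaving 4 pieces.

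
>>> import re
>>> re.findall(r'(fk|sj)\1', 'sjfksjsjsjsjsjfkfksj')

`\1` has to match the exact text group 1 already captured.
With a single group, `findall` returns only what that group captured — 3 items.

['sj', 'sj', 'fk']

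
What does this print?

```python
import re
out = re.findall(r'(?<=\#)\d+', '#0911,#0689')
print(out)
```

Lookahead/lookbehind check context without consuming it, so the matched span excludes the asserted characters.
Walking the string: at [1:5] → '0911'; at [7:11] → '0689'.
Since nothing is captured, `findall` lists the 2 matched substrings directly.

['0911', '0689']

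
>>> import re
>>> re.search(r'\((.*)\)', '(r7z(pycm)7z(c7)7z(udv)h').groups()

('r7z(pycm)7z(c7)7z(udv',)

The match spans [0:23] → '(r7z(pycm)7z(c7)7z(udv)'.
Captured: group 1 = 'r7z(pycm)7z(c7)7z(udv'.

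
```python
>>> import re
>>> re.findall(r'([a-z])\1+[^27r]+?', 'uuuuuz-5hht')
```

After group 1 captures some text, `\1` only succeeds where that same text appears again.
Walking the string: at [0:6] match 'uuuuuz', group 1 = 'u'; at [8:11] match 'hht', group 1 = 'h'.
One capturing group, so `findall` returns just the captured substring from each match — 2 in all.

['u', 'h']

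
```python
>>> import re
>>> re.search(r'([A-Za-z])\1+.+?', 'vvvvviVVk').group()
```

'vvvvvi'

`\1` is not a pattern — it's the concrete string captured by group 1, re-applied verbatim.
Unlike `match`, `search` isn't anchored — it looks for the pattern anywhere in the string.
The match spans [0:6] → 'vvvvvi'.
Captured: group 1 = 'v'.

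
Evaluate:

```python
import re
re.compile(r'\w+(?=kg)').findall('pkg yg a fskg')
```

['p', 'fs']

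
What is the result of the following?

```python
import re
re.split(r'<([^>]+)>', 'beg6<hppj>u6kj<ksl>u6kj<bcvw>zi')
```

With a capturing group present, the delimiter's captured portion is kept in the result list.

['beg6', 'hppj', 'u6kj', 'ksl', 'u6kj', 'bcvw', 'zi']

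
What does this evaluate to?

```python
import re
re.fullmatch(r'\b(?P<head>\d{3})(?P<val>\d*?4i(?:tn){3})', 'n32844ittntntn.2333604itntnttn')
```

None

`re.fullmatch` is like wrapping the pattern in `^…$` (in single-line mode).
Here there's no way to consume every character, so the call returns None.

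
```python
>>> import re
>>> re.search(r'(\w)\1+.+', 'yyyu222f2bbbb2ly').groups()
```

('y',)

After group 1 captures some text, `\1` only succeeds where that same text appears again.
`search` walks the string left to right and returns the first match it finds.
The match spans [0:16] → 'yyyu222f2bbbb2ly'.
Captured: group 1 = 'y'.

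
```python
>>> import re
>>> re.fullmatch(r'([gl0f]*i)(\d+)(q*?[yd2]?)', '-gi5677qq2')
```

None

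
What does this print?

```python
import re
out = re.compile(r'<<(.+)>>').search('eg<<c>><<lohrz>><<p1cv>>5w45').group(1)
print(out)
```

The match spans [2:24] → '<<c>><<lohrz>><<p1cv>>'.
Captured: group 1 = 'c>><<lohrz>><<p1cv'.

c>><<lohrz>><<p1cv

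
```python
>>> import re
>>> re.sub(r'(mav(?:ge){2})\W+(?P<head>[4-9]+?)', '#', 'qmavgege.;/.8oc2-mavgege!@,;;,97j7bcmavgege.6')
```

'q#oc2-#7j7bc#'

A `+?`/`*?`/`{m,n}?` starts at its minimum and grows only as far as needed for what follows to match.
Every occurrence is swapped for '#'.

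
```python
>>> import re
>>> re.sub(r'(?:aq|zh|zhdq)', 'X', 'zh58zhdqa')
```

Branches in `(...|...)` are attempted left-to-right; the first branch that allows the whole pattern to succeed is taken.
Matches: at [0:2] → 'zh'; at [4:6] → 'zh'.
Each match is replaced by 'X'.

'X58Xdqa'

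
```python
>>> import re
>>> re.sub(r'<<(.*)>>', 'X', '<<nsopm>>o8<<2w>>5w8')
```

Matches: at [0:17] → '<<nsopm>>o8<<2w>>'.
Each match is replaced by 'X'.

'X5w8'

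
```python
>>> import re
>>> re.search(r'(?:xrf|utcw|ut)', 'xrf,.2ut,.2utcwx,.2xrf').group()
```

'xrf'

`re.search` tries every starting position until one works.
The match spans [0:3] → 'xrf'.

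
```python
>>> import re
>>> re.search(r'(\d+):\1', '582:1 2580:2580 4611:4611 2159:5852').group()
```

'2580:2580'

`\1` is not a pattern — it's the concrete string captured by group 1, re-applied verbatim.
`re.search` scans for the first position where the pattern succeeds.
The match spans [6:15] → '2580:2580'.
Captured: group 1 = '2580'.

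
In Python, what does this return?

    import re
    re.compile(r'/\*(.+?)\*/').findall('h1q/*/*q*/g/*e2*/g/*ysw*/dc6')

['/*q', 'e2', 'ysw']

The `?` after the quantifier makes it lazy — it takes as little as possible before letting the rest of the pattern try.
Scanning left to right: at [3:10] match '/*/*q*/', group 1 = '/*q'; at [11:17] match '/*e2*/', group 1 = 'e2'; at [18:25] match '/*ysw*/', group 1 = 'ysw'.
`findall` collects group 1 from each match (3 total).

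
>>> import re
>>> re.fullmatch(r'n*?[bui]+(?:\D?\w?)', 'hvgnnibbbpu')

Pattern: zero or more of a literal 'n' (lazy), then one or more of one of [bui]; then optionally a non-digit, then optionally a word character (non-capturing group).
`re.fullmatch` is like wrapping the pattern in `^…$` (in single-line mode).
Here there's no way to consume every character, so the call returns None.

None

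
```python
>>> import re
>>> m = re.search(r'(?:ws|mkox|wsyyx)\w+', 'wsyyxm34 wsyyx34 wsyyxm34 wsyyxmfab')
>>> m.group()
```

'wsyyxm34'

`re.search` scans for the first position where the pattern succeeds.
The match spans [0:8] → 'wsyyxm34'.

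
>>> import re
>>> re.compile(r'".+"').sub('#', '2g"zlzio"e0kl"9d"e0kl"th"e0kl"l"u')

Every occurrence is swapped for '#'.

'2g#u'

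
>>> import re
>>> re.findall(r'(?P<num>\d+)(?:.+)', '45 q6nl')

The pattern matches one or more of a digit (captured as 'num'); then one or more of any character (non-capturing group).
Scanning left to right: at [0:7] match '45 q6nl', group 1 = '45'.
Because there's exactly one group, `findall` drops the full match and keeps group 1 from the one hit.

['45']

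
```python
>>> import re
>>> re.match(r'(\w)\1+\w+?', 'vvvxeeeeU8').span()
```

After group 1 captures some text, `\1` only succeeds where that same text appears again.
`match` is anchored at position 0; if the pattern doesn't fit there, it returns None.
The match spans [0:4] → 'vvvx'.
Captured: group 1 = 'v'.

(0, 4)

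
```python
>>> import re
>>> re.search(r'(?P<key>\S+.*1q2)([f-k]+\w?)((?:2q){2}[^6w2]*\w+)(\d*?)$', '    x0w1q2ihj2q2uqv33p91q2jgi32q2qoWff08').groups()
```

('x0w1q2ihj2q2uqv33p91q2', 'jgi3', '2q2qoWff08', '')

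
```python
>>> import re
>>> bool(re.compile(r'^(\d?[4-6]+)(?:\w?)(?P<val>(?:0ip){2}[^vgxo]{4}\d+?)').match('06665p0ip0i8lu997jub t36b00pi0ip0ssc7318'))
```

With `match`, the pattern is implicitly anchored at the beginning.
Here the string doesn't start with a match, so the call returns None, and `bool(None)` is False.

False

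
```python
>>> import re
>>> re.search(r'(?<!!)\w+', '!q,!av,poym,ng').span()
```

(5, 6)

`(?!…)`/`(?<!…)` only lets a position through if the neighbouring text does NOT match; no characters are consumed.
Unlike `match`, `search` isn't anchored — it looks for the pattern anywhere in the string.
The match spans [5:6] → 'v'.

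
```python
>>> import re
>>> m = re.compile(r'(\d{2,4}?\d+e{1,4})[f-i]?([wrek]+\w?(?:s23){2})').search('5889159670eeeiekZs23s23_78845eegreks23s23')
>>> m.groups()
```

Pattern: 2 to 4 of a digit (lazy), then one or more of a digit, then 1 to 4 of a literal 'e' (captured); then optionally a character in [f-i]; then one or more of one of [wrek], then optionally a word character, then the literal 's23' repeated 2 times (captured).
`search` walks the string left to right and returns the first match it finds.
The match spans [0:23] → '5889159670eeeiekZs23s23'.
Captured: group 1 = '5889159670eee', group 2 = 'ekZs23s23'.

('5889159670eee', 'ekZs23s23')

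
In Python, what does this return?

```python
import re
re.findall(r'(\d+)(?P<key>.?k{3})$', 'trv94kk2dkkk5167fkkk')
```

[('5167', 'fkkk')]

`findall` packs the 2 group values into a tuple for every match.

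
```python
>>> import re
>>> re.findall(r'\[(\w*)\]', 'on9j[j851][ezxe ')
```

Walking the string: at [4:10] match '[j851]', group 1 = 'j851'.
`findall` collects group 1 from the one match (1 total).

['j851']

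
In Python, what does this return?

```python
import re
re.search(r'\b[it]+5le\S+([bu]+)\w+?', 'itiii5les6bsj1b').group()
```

A `+?`/`*?`/`{m,n}?` starts at its minimum and grows only as far as needed for what follows to match.
The match spans [0:12] → 'itiii5les6bs'.

'itiii5les6bs'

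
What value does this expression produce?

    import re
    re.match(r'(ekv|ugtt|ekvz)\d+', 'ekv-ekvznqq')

None

`match` is anchored at position 0; if the pattern doesn't fit there, it returns None.
Here position 0 doesn't satisfy it, so the call returns None.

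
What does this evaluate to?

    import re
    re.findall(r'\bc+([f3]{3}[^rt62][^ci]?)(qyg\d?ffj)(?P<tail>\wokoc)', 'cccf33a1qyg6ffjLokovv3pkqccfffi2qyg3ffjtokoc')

[]

This matches a word boundary (`\b`, zero-width); then one or more of a literal 'c'; then exactly 3 of one of [f3], then any character except [rt62], then optionally any character except [ci] (captured); then the literal 'qyg', then optionally a digit, then the literal 'ffj' (captured); then a word character, then the literal 'ok', then the literal 'oc' (captured as 'tail').
Multiple groups make `findall` return tuples — one 3-tuple for each match.
Nothing in the string satisfies the pattern, so the list is empty.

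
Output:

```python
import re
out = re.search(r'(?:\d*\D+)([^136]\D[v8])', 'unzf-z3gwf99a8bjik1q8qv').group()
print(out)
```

1q8qv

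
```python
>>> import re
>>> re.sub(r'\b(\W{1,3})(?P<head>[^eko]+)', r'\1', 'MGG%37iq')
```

Pattern: a word boundary (`\b`, zero-width); then 1 to 3 of a non-word character (captured); then one or more of any character except [eko] (captured as 'head').
`\1` in the replacement pulls in group 1's text for each match.

'MGG%'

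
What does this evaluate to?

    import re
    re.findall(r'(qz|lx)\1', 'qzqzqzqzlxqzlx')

A backreference is literal: `\1` must see the identical characters the first group matched.
Matches: at [0:4] match 'qzqz', group 1 = 'qz'; at [4:8] match 'qzqz', group 1 = 'qz'.
With a single group, `findall` returns only what that group captured — 2 items.

['qz', 'qz']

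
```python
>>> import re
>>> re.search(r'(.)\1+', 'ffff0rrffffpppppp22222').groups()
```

('f',)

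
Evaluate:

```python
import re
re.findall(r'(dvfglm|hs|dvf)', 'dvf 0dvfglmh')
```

['dvf', 'dvfglm']

Alternation tries branches left to right and keeps the first one that lets the overall match succeed at that position.
With a single group, `findall` returns only what that group captured — 2 items.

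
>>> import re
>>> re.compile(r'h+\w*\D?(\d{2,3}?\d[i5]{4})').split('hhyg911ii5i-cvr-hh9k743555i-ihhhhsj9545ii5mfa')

['', '911ii5i', '-cvr-', '743555i', '-i', '9545ii5', 'mfa']

Pattern: one or more of the literal 'h', then zero or more of a word character, then optionally a non-digit; then 2 to 3 of a digit (lazy), then a digit, then exactly 4 of one of [i5] (captured).
Matches to split on: at [0:11] → 'hhyg911ii5i'; at [16:27] → 'hh9k743555i'; at [29:42] → 'hhhhsj9545ii5'.
With a capturing group present, the delimiter's captured portion is kept in the result list.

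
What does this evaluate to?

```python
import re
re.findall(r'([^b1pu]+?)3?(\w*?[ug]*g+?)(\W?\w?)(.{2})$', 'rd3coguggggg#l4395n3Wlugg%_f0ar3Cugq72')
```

[('gg%', '_f0ar3Cug', 'q', '72')]

With 4 capturing groups, `findall` returns a 4-tuple per match.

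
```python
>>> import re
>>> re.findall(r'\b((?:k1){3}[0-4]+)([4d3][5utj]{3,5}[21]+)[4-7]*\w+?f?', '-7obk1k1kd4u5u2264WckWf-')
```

2 groups means each result is a tuple of 2 captured strings — 0 here.
Nothing in the string satisfies the pattern, so the list is empty.

[]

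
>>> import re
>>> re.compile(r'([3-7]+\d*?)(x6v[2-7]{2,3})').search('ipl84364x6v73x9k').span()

(4, 13)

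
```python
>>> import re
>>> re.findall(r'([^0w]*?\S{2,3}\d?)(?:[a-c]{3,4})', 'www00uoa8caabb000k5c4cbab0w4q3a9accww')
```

The pattern matches zero or more of any character except [0w] (lazy), then 2 to 3 of a non-whitespace character, then optionally a digit (captured); then 3 to 4 of a character in [a-c] (non-capturing group).
With the lazy modifier that quantifier settles for the fewest repetitions that let the rest of the pattern succeed (the atoms after it are unaffected and can still be greedy).
Walking the string: at [5:13] match 'uoa8caab', group 1 = 'uoa8'; at [17:25] match 'k5c4cbab', group 1 = 'k5c4'; at [27:35] match '4q3a9acc', group 1 = '4q3a9'.
One capturing group, so `findall` returns just the captured substring from each match — 3 in all.

['uoa8', 'k5c4', '4q3a9']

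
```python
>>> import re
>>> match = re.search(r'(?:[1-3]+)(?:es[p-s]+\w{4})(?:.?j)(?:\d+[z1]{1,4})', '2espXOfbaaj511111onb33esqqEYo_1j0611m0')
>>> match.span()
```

The pattern matches one or more of a character in [1-3] (non-capturing group); then the literal 'es', then one or more of a character in [p-s], then exactly 4 of a word character (non-capturing group); then optionally any character, then a literal 'j' (non-capturing group); then one or more of a digit, then 1 to 4 of one of [z1] (non-capturing group).
The match spans [20:36] → '33esqqEYo_1j0611'.

(20, 36)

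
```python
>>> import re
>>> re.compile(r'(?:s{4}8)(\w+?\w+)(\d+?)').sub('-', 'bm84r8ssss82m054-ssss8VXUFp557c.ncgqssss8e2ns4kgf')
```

This matches exactly 4 of a literal 's', then the literal '8' (non-capturing group); then one or more of a word character (lazy), then one or more of a word character (captured); then one or more of a digit (lazy) (captured).
Every occurrence is swapped for '-'.

'bm84r8---c.ncgq-kgf'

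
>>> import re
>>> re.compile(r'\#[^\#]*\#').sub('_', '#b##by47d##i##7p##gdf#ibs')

'_____ibs'

Each match is replaced by '_'.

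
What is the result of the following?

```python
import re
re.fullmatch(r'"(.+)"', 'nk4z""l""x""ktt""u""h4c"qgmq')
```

None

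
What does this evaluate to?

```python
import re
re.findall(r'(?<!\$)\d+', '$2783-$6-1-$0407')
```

['783', '1', '407']

Because the assertion is negative and zero-width, positions next to the forbidden text are skipped.
Since nothing is captured, `findall` lists the 3 matched substrings directly.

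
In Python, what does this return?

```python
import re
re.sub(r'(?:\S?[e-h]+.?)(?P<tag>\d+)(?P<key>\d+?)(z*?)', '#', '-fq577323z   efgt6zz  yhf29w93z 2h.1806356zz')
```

'#z   efgt6zz  #w93z #zz'

A `+?`/`*?`/`{m,n}?` starts at its minimum and grows only as far as needed for what follows to match.
Every occurrence is swapped for '#'.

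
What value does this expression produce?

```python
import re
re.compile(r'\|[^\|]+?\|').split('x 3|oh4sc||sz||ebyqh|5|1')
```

['x 3', '', '', '5|1']

Each match becomes a cut point; 4 segments remain.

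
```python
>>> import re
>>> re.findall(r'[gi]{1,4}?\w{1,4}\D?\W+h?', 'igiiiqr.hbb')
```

['igiiiqr.h']

Since nothing is captured, `findall` lists the 1 matched substring directly.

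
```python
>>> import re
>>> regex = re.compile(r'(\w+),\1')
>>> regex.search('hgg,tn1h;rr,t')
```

None

`\1` has to match the exact text group 1 already captured.
Here no position works, so the call returns None.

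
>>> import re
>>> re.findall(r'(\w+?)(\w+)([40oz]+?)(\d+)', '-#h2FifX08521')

[('h', '2FifX', '0', '8521')]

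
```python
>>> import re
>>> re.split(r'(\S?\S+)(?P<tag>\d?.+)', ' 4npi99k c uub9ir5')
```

[' ', '4npi99k', ' c uub9ir5', '']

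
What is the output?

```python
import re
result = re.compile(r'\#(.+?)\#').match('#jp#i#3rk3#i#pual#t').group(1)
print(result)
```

`re.match` only tries the pattern at the start of the string.
The match spans [0:4] → '#jp#'.
Captured: group 1 = 'jp'.

jp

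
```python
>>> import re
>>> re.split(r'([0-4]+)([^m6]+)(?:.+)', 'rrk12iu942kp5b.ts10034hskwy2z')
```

The pattern matches one or more of a character in [0-4] (captured); then one or more of any character except [m6] (captured); then one or more of any character (non-capturing group).
Matches to split on: at [3:29] → '12iu942kp5b.ts10034hskwy2z'.
The group in the pattern means `split` returns the separators' captures alongside the pieces.

['rrk', '12', 'iu942kp5b.ts10034hskwy2', '']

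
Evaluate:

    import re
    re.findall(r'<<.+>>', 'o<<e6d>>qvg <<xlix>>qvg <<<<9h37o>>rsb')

['<<e6d>>qvg <<xlix>>qvg <<<<9h37o>>']

`findall` yields the raw match text (1 of them) because the pattern has no groups.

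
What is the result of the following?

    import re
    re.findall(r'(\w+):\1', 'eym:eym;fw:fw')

The backreference `\1` re-matches whatever the first group consumed, character for character.
Scanning left to right: at [0:7] match 'eym:eym', group 1 = 'eym'; at [8:13] match 'fw:fw', group 1 = 'fw'.
With a single group, `findall` returns only what that group captured — 2 items.

['eym', 'fw']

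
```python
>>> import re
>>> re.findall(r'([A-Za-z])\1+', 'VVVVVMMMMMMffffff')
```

['V', 'M', 'f']

The backreference `\1` re-matches whatever the first group consumed, character for character.
`findall` collects group 1 from each match (3 total).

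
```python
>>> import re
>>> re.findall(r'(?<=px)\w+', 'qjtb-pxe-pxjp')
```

['e', 'jp']

The lookaround is zero-width — it requires the adjacent text to match without consuming it, so the asserted text isn't part of the match.
Walking the string: at [7:8] → 'e'; at [11:13] → 'jp'.
Since nothing is captured, `findall` lists the 2 matched substrings directly.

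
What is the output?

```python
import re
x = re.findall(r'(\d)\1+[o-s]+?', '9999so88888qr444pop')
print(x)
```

`\1` has to match the exact text group 1 already captured.
`findall` collects group 1 from each match (3 total).

['9', '8', '4']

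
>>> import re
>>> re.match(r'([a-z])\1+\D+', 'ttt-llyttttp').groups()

('t',)

The match spans [0:12] → 'ttt-llyttttp'.
Captured: group 1 = 't'.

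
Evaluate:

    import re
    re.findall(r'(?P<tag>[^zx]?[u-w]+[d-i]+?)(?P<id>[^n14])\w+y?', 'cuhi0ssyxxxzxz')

The pattern matches optionally any character except [zx], then one or more of a character in [u-w], then one or more of a character in [d-i] (lazy) (captured as 'tag'); then any character except [n14] (captured as 'id'); then one or more of a word character, then optionally the literal 'y'.
Matches: at [0:14] match 'cuhi0ssyxxxzxz', groups = ('cuh', 'i').
2 groups means the one result is a tuple of 2 captured strings — 1 here.

[('cuh', 'i')]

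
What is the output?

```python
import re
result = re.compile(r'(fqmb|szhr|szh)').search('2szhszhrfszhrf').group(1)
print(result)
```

`search` walks the string left to right and returns the first match it finds.
The match spans [1:4] → 'szh'.
Captured: group 1 = 'szh'.

szh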